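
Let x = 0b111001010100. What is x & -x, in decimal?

x = 111001010100 = 3668
-x (two's complement) = …000110101100
AND   = 000000000100 = 4
(x & -x isolates the lowest set bit of x.)

4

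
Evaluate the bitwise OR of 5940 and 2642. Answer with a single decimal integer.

8054

5940 = 1011100110100
2642 = 0101001010010
 OR → 1111101110110 = 8054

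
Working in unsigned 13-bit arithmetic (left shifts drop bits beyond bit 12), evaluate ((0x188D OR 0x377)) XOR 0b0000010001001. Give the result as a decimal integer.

0x188D = 1100010001101
0x377 = 0001101110111
→ OR → 1101111111111 = 7167
0b0000010001001 = 0000010001001
→ XOR → 1101101110110 = 7030

7030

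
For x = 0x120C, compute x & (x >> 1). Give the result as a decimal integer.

x = 1001000001100 = 4620
x>>1 = 0100100000110
AND  = 0000000000100 = 4
(x & (x >> 1) has a 1 wherever x has two consecutive 1 bits.)

4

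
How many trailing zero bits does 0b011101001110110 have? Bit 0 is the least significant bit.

0b011101001110110 = 11101001110110
Trailing zeros: 1, so the lowest set bit is bit 1 (value 2).

1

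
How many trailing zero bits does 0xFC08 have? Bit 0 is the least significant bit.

3

0xFC08 = 1111110000001000
Trailing zeros: 3, so the lowest set bit is bit 3 (value 8).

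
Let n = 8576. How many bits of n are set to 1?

8576 = 10000110000000
Count the 1s: 1 + 1 + 1 = 3

3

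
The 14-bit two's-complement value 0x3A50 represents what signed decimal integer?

pattern = 11101001010000 (MSB is 1 ⇒ negative)
Invert: 00010110101111, add 1 → 00010110110000 = 1456, so the value is -1456.
(Equivalently: 14928 - 2^14 = 14928 - 16384 = -1456.)

-1456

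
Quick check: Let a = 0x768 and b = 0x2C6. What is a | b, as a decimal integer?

2030

0x768 = 11101101000
0x2C6 = 01011000110
 OR → 11111101110 = 2030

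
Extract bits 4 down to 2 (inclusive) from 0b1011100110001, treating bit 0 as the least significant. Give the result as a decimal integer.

4

v = 1011100110001
Shift right by 2: 10111001100
Mask low 3 bits: 100 = 4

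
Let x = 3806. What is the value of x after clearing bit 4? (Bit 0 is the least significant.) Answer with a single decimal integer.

3790

x = 00111011011110
bit 4 is currently 1; clear it via x & ~(1 << 4) = x & ~16
→ 00111011001110 = 3790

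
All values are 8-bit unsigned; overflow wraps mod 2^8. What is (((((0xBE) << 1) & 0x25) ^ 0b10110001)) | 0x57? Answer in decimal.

215

0xBE = 10111110
→ << 1 (mod 2^8) → 01111100 = 124
0x25 = 00100101
→ & → 00100100 = 36
0b10110001 = 10110001
→ ^ → 10010101 = 149
0x57 = 01010111
→ | → 11010111 = 215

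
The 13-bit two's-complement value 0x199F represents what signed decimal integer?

pattern = 1100110011111 (MSB is 1 ⇒ negative)
Invert: 0011001100000, add 1 → 0011001100001 = 1633, so the value is -1633.
(Equivalently: 6559 - 2^13 = 6559 - 8192 = -1633.)

-1633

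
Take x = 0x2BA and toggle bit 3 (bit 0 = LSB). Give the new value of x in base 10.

x = 1010111010
bit 3 is currently 1; toggle it via x ^ (1 << 3) = x ^ 8
→ 1010110010 = 690

690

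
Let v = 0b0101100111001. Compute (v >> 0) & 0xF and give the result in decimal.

9

v = 0101100111001
Shift right by 0: 0101100111001
Mask low 4 bits: 1001 = 9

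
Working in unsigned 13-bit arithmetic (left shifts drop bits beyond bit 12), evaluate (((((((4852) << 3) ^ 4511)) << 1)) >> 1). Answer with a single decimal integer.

1599

4852 = 1001011110100
→ << 3 (mod 2^13) → 1011110100000 = 6048
4511 = 1000110011111
→ ^ → 0011000111111 = 1599
→ << 1 (mod 2^13) → 0110001111110 = 3198
→ >> 1 → 0011000111111 = 1599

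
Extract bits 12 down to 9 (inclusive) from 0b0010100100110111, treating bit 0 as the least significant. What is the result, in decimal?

4

v = 0010100100110111
Shift right by 9: 0010100
Mask low 4 bits: 0100 = 4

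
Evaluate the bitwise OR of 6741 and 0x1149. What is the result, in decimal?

7005

6741 = 1101001010101
0x1149 = 1000101001001
 OR → 1101101011101 = 7005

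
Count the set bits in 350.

6

350 = 101011110
Count the 1s: 1 + 1 + 1 + 1 + 1 + 1 = 6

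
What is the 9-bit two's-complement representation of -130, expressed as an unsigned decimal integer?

130 in 9 bits: 010000010
Invert: 101111101
Add 1:  101111110 = 382
(Check: 2^9 - 130 = 512 - 130 = 382.)

382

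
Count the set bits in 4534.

7

4534 = 1000110110110
Count the 1s: 1 + 1 + 1 + 1 + 1 + 1 + 1 = 7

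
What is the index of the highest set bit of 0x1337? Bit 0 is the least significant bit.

12

0x1337 = 1001100110111
The topmost 1 is at position 12 (since 2^12 = 4096 ≤ 4919 < 8192).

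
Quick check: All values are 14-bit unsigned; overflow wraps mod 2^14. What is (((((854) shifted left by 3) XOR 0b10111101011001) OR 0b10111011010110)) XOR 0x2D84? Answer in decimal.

4731

854 = 00001101010110
→ shifted left by 3 (mod 2^14) → 01101010110000 = 6832
0b10111101011001 = 10111101011001
→ XOR → 11010111101001 = 13801
0b10111011010110 = 10111011010110
→ OR → 11111111111111 = 16383
0x2D84 = 10110110000100
→ XOR → 01001001111011 = 4731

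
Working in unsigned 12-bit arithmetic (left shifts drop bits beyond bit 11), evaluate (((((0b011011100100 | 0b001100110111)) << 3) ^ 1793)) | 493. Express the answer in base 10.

2557

0b011011100100 = 011011100100
0b001100110111 = 001100110111
→ | → 011111110111 = 2039
→ << 3 (mod 2^12) → 111110111000 = 4024
1793 = 011100000001
→ ^ → 100010111001 = 2233
493 = 000111101101
→ | → 100111111101 = 2557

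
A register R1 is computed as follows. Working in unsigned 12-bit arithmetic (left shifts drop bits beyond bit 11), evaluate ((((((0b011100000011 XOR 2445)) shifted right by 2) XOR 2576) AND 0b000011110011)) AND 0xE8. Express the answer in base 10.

160

0b011100000011 = 011100000011
2445 = 100110001101
→ XOR → 111010001110 = 3726
→ shifted right by 2 → 001110100011 = 931
2576 = 101000010000
→ XOR → 100110110011 = 2483
0b000011110011 = 000011110011
→ AND → 000010110011 = 179
0xE8 = 000011101000
→ AND → 000010100000 = 160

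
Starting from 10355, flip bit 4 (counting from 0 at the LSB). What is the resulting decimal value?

x = 010100001110011
bit 4 is currently 1; toggle it via x ^ (1 << 4) = x ^ 16
→ 010100001100011 = 10339

10339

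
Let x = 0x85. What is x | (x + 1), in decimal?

135

x = 10000101 = 133
x + 1 = 10000110
OR    = 10000111 = 135
(x | (x + 1) sets the lowest cleared bit.)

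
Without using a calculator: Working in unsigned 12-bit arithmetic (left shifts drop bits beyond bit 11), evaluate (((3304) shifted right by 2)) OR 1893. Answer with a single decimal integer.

1919

3304 = 110011101000
→ shifted right by 2 → 001100111010 = 826
1893 = 011101100101
→ OR → 011101111111 = 1919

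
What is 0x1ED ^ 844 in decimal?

0x1ED = 0111101101
844 = 1101001100
XOR → 1010100001 = 673

673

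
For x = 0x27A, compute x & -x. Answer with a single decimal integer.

x = 1001111010 = 634
-x (two's complement) = …0110000110
AND   = 0000000010 = 2
(x & -x isolates the lowest set bit of x.)

2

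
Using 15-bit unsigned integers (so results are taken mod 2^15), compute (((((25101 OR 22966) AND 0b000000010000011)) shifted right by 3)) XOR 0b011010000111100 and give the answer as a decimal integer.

13356

25101 = 110001000001101
22966 = 101100110110110
→ OR → 111101110111111 = 31679
0b000000010000011 = 000000010000011
→ AND → 000000010000011 = 131
→ shifted right by 3 → 000000000010000 = 16
0b011010000111100 = 011010000111100
→ XOR → 011010000101100 = 13356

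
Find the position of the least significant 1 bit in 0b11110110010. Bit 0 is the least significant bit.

0b11110110010 = 11110110010
Trailing zeros: 1, so the lowest set bit is bit 1 (value 2).

1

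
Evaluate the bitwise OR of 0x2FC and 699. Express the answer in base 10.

767

0x2FC = 1011111100
699 = 1010111011
 OR → 1011111111 = 767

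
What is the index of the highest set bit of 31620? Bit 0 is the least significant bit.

14

31620 = 111101110000100
The topmost 1 is at position 14 (since 2^14 = 16384 ≤ 31620 < 32768).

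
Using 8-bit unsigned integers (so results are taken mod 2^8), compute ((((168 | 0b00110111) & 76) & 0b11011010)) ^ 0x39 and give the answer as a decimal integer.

168 = 10101000
0b00110111 = 00110111
→ | → 10111111 = 191
76 = 01001100
→ & → 00001100 = 12
0b11011010 = 11011010
→ & → 00001000 = 8
0x39 = 00111001
→ ^ → 00110001 = 49

49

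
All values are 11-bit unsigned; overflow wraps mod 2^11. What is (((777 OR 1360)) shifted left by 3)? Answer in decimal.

777 = 01100001001
1360 = 10101010000
→ OR → 11101011001 = 1881
→ shifted left by 3 (mod 2^11) → 01011001000 = 712

712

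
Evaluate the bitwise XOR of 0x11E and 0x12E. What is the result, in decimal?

48

0x11E = 100011110
0x12E = 100101110
XOR → 000110000 = 48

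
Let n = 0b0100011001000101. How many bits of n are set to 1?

6

n = 100011001000101
Count the 1s: 1 + 1 + 1 + 1 + 1 + 1 = 6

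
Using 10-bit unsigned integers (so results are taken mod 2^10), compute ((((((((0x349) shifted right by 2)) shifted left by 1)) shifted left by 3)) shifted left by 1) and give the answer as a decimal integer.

0x349 = 1101001001
→ shifted right by 2 → 0011010010 = 210
→ shifted left by 1 (mod 2^10) → 0110100100 = 420
→ shifted left by 3 (mod 2^10) → 0100100000 = 288
→ shifted left by 1 (mod 2^10) → 1001000000 = 576

576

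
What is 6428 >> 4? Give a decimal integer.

401

6428 = 1100100011100
shift right by 4 → 0000110010001 = 401
(equivalently, floor(6428 / 16))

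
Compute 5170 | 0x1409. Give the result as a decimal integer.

5179

5170 = 1010000110010
0x1409 = 1010000001001
 OR → 1010000111011 = 5179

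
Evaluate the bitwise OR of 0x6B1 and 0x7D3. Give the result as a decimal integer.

0x6B1 = 11010110001
0x7D3 = 11111010011
 OR → 11111110011 = 2035

2035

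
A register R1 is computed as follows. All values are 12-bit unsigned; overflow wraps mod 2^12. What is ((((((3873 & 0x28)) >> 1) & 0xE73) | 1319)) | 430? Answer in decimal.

3873 = 111100100001
0x28 = 000000101000
→ & → 000000100000 = 32
→ >> 1 → 000000010000 = 16
0xE73 = 111001110011
→ & → 000000010000 = 16
1319 = 010100100111
→ | → 010100110111 = 1335
430 = 000110101110
→ | → 010110111111 = 1471

1471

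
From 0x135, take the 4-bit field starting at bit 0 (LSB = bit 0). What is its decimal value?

v = 0100110101
Shift right by 0: 0100110101
Mask low 4 bits: 0101 = 5

5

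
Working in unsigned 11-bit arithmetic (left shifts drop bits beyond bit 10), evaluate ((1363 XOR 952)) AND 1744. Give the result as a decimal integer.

1363 = 10101010011
952 = 01110111000
→ XOR → 11011101011 = 1771
1744 = 11011010000
→ AND → 11011000000 = 1728

1728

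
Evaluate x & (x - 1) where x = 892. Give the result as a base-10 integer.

x = 1101111100 = 892
x - 1 = 1101111011
AND   = 1101111000 = 888
(x & (x - 1) clears the lowest set bit of x.)

888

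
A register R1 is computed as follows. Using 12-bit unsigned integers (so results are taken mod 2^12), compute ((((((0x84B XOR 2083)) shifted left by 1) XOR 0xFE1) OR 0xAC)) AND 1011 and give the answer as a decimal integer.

0x84B = 100001001011
2083 = 100000100011
→ XOR → 000001101000 = 104
→ shifted left by 1 (mod 2^12) → 000011010000 = 208
0xFE1 = 111111100001
→ XOR → 111100110001 = 3889
0xAC = 000010101100
→ OR → 111110111101 = 4029
1011 = 001111110011
→ AND → 001110110001 = 945

945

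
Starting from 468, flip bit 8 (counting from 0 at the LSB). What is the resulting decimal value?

212

x = 111010100
bit 8 is currently 1; toggle it via x ^ (1 << 8) = x ^ 256
→ 011010100 = 212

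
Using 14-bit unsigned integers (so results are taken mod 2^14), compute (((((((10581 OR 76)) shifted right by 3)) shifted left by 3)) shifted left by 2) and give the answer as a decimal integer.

9568

10581 = 10100101010101
76 = 00000001001100
→ OR → 10100101011101 = 10589
→ shifted right by 3 → 00010100101011 = 1323
→ shifted left by 3 (mod 2^14) → 10100101011000 = 10584
→ shifted left by 2 (mod 2^14) → 10010101100000 = 9568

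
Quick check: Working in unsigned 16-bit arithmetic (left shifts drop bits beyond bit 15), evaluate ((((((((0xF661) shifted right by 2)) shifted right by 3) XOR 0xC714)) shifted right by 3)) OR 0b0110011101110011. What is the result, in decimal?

32631

0xF661 = 1111011001100001
→ shifted right by 2 → 0011110110011000 = 15768
→ shifted right by 3 → 0000011110110011 = 1971
0xC714 = 1100011100010100
→ XOR → 1100000010100111 = 49319
→ shifted right by 3 → 0001100000010100 = 6164
0b0110011101110011 = 0110011101110011
→ OR → 0111111101110111 = 32631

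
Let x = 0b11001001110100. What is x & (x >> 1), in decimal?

x = 11001001110100 = 12916
x>>1 = 01100100111010
AND  = 01000000110000 = 4144
(x & (x >> 1) has a 1 wherever x has two consecutive 1 bits.)

4144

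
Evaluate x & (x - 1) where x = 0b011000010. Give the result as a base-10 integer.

x = 11000010 = 194
x - 1 = 11000001
AND   = 11000000 = 192
(x & (x - 1) clears the lowest set bit of x.)

192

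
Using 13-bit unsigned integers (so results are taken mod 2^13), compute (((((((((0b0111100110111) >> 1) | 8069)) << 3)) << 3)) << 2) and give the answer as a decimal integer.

7936

0b0111100110111 = 0111100110111
→ >> 1 → 0011110011011 = 1947
8069 = 1111110000101
→ | → 1111110011111 = 8095
→ << 3 (mod 2^13) → 1110011111000 = 7416
→ << 3 (mod 2^13) → 0011111000000 = 1984
→ << 2 (mod 2^13) → 1111100000000 = 7936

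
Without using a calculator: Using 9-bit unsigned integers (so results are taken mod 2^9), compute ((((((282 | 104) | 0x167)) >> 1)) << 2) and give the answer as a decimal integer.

282 = 100011010
104 = 001101000
→ | → 101111010 = 378
0x167 = 101100111
→ | → 101111111 = 383
→ >> 1 → 010111111 = 191
→ << 2 (mod 2^9) → 011111100 = 252

252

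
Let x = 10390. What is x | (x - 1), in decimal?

x = 10100010010110 = 10390
x - 1 = 10100010010101
OR    = 10100010010111 = 10391
(x | (x - 1) sets all bits below the lowest set bit.)

10391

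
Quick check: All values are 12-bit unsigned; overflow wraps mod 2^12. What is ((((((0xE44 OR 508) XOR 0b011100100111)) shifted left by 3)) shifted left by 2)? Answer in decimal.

2912

0xE44 = 111001000100
508 = 000111111100
→ OR → 111111111100 = 4092
0b011100100111 = 011100100111
→ XOR → 100011011011 = 2267
→ shifted left by 3 (mod 2^12) → 011011011000 = 1752
→ shifted left by 2 (mod 2^12) → 101101100000 = 2912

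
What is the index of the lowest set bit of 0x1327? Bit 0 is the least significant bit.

0x1327 = 1001100100111
Trailing zeros: 0, so the lowest set bit is bit 0 (value 1).

0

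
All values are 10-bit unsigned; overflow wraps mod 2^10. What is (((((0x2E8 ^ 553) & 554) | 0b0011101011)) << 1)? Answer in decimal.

0x2E8 = 1011101000
553 = 1000101001
→ ^ → 0011000001 = 193
554 = 1000101010
→ & → 0000000000 = 0
0b0011101011 = 0011101011
→ | → 0011101011 = 235
→ << 1 (mod 2^10) → 0111010110 = 470

470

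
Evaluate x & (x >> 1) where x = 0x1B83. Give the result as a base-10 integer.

x = 1101110000011 = 7043
x>>1 = 0110111000001
AND  = 0100110000001 = 2433
(x & (x >> 1) has a 1 wherever x has two consecutive 1 bits.)

2433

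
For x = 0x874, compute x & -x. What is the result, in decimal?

4

x = 100001110100 = 2164
-x (two's complement) = …011110001100
AND   = 000000000100 = 4
(x & -x isolates the lowest set bit of x.)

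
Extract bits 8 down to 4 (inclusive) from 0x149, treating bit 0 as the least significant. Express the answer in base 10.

20

v = 101001001
Shift right by 4: 10100
Mask low 5 bits: 10100 = 20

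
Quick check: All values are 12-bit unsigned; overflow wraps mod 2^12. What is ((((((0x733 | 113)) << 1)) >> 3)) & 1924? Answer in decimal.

0x733 = 011100110011
113 = 000001110001
→ | → 011101110011 = 1907
→ << 1 (mod 2^12) → 111011100110 = 3814
→ >> 3 → 000111011100 = 476
1924 = 011110000100
→ & → 000110000100 = 388

388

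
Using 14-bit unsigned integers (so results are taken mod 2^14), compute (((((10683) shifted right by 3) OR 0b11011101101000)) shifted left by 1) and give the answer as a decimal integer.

12030

10683 = 10100110111011
→ shifted right by 3 → 00010100110111 = 1335
0b11011101101000 = 11011101101000
→ OR → 11011101111111 = 14207
→ shifted left by 1 (mod 2^14) → 10111011111110 = 12030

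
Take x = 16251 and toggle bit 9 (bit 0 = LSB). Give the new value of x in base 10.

x = 11111101111011
bit 9 is currently 1; toggle it via x ^ (1 << 9) = x ^ 512
→ 11110101111011 = 15739

15739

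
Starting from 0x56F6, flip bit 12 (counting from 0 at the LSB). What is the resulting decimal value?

18166

x = 0101011011110110
bit 12 is currently 1; toggle it via x ^ (1 << 12) = x ^ 4096
→ 0100011011110110 = 18166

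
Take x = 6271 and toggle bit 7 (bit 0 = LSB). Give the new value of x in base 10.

6399

x = 1100001111111
bit 7 is currently 0; toggle it via x ^ (1 << 7) = x ^ 128
→ 1100011111111 = 6399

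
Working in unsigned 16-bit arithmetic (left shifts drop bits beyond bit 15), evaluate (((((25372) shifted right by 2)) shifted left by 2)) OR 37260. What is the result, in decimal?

62364

25372 = 0110001100011100
→ shifted right by 2 → 0001100011000111 = 6343
→ shifted left by 2 (mod 2^16) → 0110001100011100 = 25372
37260 = 1001000110001100
→ OR → 1111001110011100 = 62364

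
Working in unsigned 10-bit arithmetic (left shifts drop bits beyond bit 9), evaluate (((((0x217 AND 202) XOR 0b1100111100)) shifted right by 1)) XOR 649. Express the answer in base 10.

0x217 = 1000010111
202 = 0011001010
→ AND → 0000000010 = 2
0b1100111100 = 1100111100
→ XOR → 1100111110 = 830
→ shifted right by 1 → 0110011111 = 415
649 = 1010001001
→ XOR → 1100010110 = 790

790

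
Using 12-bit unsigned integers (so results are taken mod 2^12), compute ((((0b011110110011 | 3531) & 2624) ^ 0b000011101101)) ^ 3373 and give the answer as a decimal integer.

0b011110110011 = 011110110011
3531 = 110111001011
→ | → 111111111011 = 4091
2624 = 101001000000
→ & → 101001000000 = 2624
0b000011101101 = 000011101101
→ ^ → 101010101101 = 2733
3373 = 110100101101
→ ^ → 011110000000 = 1920

1920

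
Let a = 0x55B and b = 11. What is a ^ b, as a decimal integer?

1360

0x55B = 10101011011
11 = 00000001011
XOR → 10101010000 = 1360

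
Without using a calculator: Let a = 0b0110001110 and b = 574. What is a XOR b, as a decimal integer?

944

a = 0110001110
574 = 1000111110
XOR → 1110110000 = 944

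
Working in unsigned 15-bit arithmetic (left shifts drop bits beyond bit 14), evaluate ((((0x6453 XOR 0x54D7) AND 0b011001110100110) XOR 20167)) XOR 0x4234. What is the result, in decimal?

15479

0x6453 = 110010001010011
0x54D7 = 101010011010111
→ XOR → 011000010000100 = 12420
0b011001110100110 = 011001110100110
→ AND → 011000010000100 = 12420
20167 = 100111011000111
→ XOR → 111111001000011 = 32323
0x4234 = 100001000110100
→ XOR → 011110001110111 = 15479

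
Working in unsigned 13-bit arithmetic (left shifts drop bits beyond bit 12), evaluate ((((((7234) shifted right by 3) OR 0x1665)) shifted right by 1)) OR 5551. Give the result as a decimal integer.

7234 = 1110001000010
→ shifted right by 3 → 0001110001000 = 904
0x1665 = 1011001100101
→ OR → 1011111101101 = 6125
→ shifted right by 1 → 0101111110110 = 3062
5551 = 1010110101111
→ OR → 1111111111111 = 8191

8191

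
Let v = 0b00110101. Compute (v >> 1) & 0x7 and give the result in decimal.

2

v = 00110101
Shift right by 1: 0011010
Mask low 3 bits: 010 = 2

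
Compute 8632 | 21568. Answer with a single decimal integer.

8632 = 010000110111000
21568 = 101010001000000
 OR → 111010111111000 = 30200

30200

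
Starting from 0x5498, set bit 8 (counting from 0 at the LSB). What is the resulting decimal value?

21912

x = 101010010011000
bit 8 is currently 0; set it via x | (1 << 8) = x | 256
→ 101010110011000 = 21912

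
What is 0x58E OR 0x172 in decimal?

0x58E = 10110001110
0x172 = 00101110010
 OR → 10111111110 = 1534

1534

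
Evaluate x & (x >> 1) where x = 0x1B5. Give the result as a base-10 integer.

144

x = 110110101 = 437
x>>1 = 011011010
AND  = 010010000 = 144
(x & (x >> 1) has a 1 wherever x has two consecutive 1 bits.)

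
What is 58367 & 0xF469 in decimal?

58367 = 1110001111111111
0xF469 = 1111010001101001
AND → 1110000001101001 = 57449

57449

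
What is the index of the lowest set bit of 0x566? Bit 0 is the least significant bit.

1

0x566 = 10101100110
Trailing zeros: 1, so the lowest set bit is bit 1 (value 2).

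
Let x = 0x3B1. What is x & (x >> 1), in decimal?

x = 1110110001 = 945
x>>1 = 0111011000
AND  = 0110010000 = 400
(x & (x >> 1) has a 1 wherever x has two consecutive 1 bits.)

400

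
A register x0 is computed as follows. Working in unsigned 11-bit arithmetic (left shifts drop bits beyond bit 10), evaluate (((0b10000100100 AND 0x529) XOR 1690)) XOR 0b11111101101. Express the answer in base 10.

0b10000100100 = 10000100100
0x529 = 10100101001
→ AND → 10000100000 = 1056
1690 = 11010011010
→ XOR → 01010111010 = 698
0b11111101101 = 11111101101
→ XOR → 10101010111 = 1367

1367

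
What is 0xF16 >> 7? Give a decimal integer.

0xF16 = 111100010110
shift right by 7 → 000000011110 = 30
(equivalently, floor(3862 / 128))

30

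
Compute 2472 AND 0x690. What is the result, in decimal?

2472 = 100110101000
0x690 = 011010010000
AND → 000010000000 = 128

128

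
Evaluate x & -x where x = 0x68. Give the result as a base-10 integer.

8

x = 1101000 = 104
-x (two's complement) = …0011000
AND   = 0001000 = 8
(x & -x isolates the lowest set bit of x.)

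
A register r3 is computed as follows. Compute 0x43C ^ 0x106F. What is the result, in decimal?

0x43C = 0010000111100
0x106F = 1000001101111
XOR → 1010001010011 = 5203

5203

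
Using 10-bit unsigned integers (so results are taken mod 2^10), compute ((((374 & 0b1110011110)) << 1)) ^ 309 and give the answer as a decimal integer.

374 = 0101110110
0b1110011110 = 1110011110
→ & → 0100010110 = 278
→ << 1 (mod 2^10) → 1000101100 = 556
309 = 0100110101
→ ^ → 1100011001 = 793

793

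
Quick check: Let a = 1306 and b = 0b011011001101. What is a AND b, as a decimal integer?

1306 = 10100011010
b = 11011001101
AND → 10000001000 = 1032

1032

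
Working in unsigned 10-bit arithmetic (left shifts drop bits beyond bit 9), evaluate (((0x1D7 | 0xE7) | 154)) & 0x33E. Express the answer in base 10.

0x1D7 = 0111010111
0xE7 = 0011100111
→ | → 0111110111 = 503
154 = 0010011010
→ | → 0111111111 = 511
0x33E = 1100111110
→ & → 0100111110 = 318

318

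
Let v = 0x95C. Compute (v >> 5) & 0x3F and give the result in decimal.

v = 100101011100
Shift right by 5: 1001010
Mask low 6 bits: 001010 = 10

10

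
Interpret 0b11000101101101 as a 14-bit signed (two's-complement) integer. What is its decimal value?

pattern = 11000101101101 (MSB is 1 ⇒ negative)
Invert: 00111010010010, add 1 → 00111010010011 = 3731, so the value is -3731.
(Equivalently: 12653 - 2^14 = 12653 - 16384 = -3731.)

-3731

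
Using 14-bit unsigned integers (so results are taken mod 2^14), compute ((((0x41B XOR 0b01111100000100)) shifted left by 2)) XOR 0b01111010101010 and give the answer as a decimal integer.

13014

0x41B = 00010000011011
0b01111100000100 = 01111100000100
→ XOR → 01101100011111 = 6943
→ shifted left by 2 (mod 2^14) → 10110001111100 = 11388
0b01111010101010 = 01111010101010
→ XOR → 11001011010110 = 13014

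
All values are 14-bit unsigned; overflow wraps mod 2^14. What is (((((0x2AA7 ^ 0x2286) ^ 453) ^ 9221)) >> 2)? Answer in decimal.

2936

0x2AA7 = 10101010100111
0x2286 = 10001010000110
→ ^ → 00100000100001 = 2081
453 = 00000111000101
→ ^ → 00100111100100 = 2532
9221 = 10010000000101
→ ^ → 10110111100001 = 11745
→ >> 2 → 00101101111000 = 2936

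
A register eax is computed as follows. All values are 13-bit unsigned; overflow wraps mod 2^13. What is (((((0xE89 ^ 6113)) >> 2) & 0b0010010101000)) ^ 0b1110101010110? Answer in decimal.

6494

0xE89 = 0111010001001
6113 = 1011111100001
→ ^ → 1100101101000 = 6504
→ >> 2 → 0011001011010 = 1626
0b0010010101000 = 0010010101000
→ & → 0010000001000 = 1032
0b1110101010110 = 1110101010110
→ ^ → 1100101011110 = 6494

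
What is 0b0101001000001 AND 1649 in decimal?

a = 101001000001
1649 = 011001110001
AND → 001001000001 = 577

577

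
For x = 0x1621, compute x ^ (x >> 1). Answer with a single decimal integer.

7473

x = 1011000100001 = 5665
x>>1 = 0101100010000
XOR  = 1110100110001 = 7473
(x ^ (x >> 1) gives the standard binary-reflected Gray code of x.)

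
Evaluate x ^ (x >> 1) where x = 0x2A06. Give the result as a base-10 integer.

16133

x = 10101000000110 = 10758
x>>1 = 01010100000011
XOR  = 11111100000101 = 16133
(x ^ (x >> 1) gives the standard binary-reflected Gray code of x.)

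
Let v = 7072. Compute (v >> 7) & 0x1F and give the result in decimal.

v = 01101110100000
Shift right by 7: 0110111
Mask low 5 bits: 10111 = 23

23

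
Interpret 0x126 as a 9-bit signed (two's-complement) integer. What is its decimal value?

-218

pattern = 100100110 (MSB is 1 ⇒ negative)
Invert: 011011001, add 1 → 011011010 = 218, so the value is -218.
(Equivalently: 294 - 2^9 = 294 - 512 = -218.)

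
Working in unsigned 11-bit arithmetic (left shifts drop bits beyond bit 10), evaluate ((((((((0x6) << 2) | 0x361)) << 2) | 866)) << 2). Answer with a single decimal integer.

1944

0x6 = 00000000110
→ << 2 (mod 2^11) → 00000011000 = 24
0x361 = 01101100001
→ | → 01101111001 = 889
→ << 2 (mod 2^11) → 10111100100 = 1508
866 = 01101100010
→ | → 11111100110 = 2022
→ << 2 (mod 2^11) → 11110011000 = 1944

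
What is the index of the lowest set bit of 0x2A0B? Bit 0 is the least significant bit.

0x2A0B = 10101000001011
Trailing zeros: 0, so the lowest set bit is bit 0 (value 1).

0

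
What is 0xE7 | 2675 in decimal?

2807

0xE7 = 000011100111
2675 = 101001110011
 OR → 101011110111 = 2807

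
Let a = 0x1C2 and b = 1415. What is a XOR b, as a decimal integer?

1093

0x1C2 = 00111000010
1415 = 10110000111
XOR → 10001000101 = 1093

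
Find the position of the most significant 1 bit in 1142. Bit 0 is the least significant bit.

1142 = 10001110110
The topmost 1 is at position 10 (since 2^10 = 1024 ≤ 1142 < 2048).

10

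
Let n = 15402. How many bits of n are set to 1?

7

15402 = 11110000101010
Count the 1s: 1 + 1 + 1 + 1 + 1 + 1 + 1 = 7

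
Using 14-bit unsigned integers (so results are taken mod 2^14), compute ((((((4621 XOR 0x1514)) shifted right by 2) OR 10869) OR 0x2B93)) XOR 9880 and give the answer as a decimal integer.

4621 = 01001000001101
0x1514 = 01010100010100
→ XOR → 00011100011001 = 1817
→ shifted right by 2 → 00000111000110 = 454
10869 = 10101001110101
→ OR → 10101111110111 = 11255
0x2B93 = 10101110010011
→ OR → 10101111110111 = 11255
9880 = 10011010011000
→ XOR → 00110101101111 = 3439

3439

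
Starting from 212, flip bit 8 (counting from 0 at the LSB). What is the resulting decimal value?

x = 011010100
bit 8 is currently 0; toggle it via x ^ (1 << 8) = x ^ 256
→ 111010100 = 468

468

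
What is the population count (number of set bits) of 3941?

8

3941 = 111101100101
Count the 1s: 1 + 1 + 1 + 1 + 1 + 1 + 1 + 1 = 8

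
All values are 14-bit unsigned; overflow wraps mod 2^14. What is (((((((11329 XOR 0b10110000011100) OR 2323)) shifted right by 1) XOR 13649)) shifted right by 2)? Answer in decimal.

3199

11329 = 10110001000001
0b10110000011100 = 10110000011100
→ XOR → 00000001011101 = 93
2323 = 00100100010011
→ OR → 00100101011111 = 2399
→ shifted right by 1 → 00010010101111 = 1199
13649 = 11010101010001
→ XOR → 11000111111110 = 12798
→ shifted right by 2 → 00110001111111 = 3199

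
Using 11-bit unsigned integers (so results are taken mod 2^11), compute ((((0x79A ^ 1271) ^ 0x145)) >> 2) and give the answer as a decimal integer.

0x79A = 11110011010
1271 = 10011110111
→ ^ → 01101101101 = 877
0x145 = 00101000101
→ ^ → 01000101000 = 552
→ >> 2 → 00010001010 = 138

138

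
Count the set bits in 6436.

6436 = 1100100100100
Count the 1s: 1 + 1 + 1 + 1 + 1 = 5

5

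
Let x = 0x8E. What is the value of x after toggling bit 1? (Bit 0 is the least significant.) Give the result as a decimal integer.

x = 0000010001110
bit 1 is currently 1; toggle it via x ^ (1 << 1) = x ^ 2
→ 0000010001100 = 140

140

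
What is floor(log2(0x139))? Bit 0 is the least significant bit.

8

0x139 = 100111001
The topmost 1 is at position 8 (since 2^8 = 256 ≤ 313 < 512).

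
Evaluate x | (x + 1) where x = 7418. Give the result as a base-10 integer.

x = 1110011111010 = 7418
x + 1 = 1110011111011
OR    = 1110011111011 = 7419
(x | (x + 1) sets the lowest cleared bit.)

7419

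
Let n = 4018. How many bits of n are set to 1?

8

4018 = 111110110010
Count the 1s: 1 + 1 + 1 + 1 + 1 + 1 + 1 + 1 = 8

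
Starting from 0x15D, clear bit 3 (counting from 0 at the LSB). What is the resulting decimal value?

x = 0101011101
bit 3 is currently 1; clear it via x & ~(1 << 3) = x & ~8
→ 0101010101 = 341

341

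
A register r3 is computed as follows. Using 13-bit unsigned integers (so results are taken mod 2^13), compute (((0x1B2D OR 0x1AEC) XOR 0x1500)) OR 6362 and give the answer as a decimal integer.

7935

0x1B2D = 1101100101101
0x1AEC = 1101011101100
→ OR → 1101111101101 = 7149
0x1500 = 1010100000000
→ XOR → 0111011101101 = 3821
6362 = 1100011011010
→ OR → 1111011111111 = 7935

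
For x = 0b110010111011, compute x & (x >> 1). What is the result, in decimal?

1049

x = 110010111011 = 3259
x>>1 = 011001011101
AND  = 010000011001 = 1049
(x & (x >> 1) has a 1 wherever x has two consecutive 1 bits.)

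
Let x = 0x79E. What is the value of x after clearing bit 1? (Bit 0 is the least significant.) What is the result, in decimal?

x = 11110011110
bit 1 is currently 1; clear it via x & ~(1 << 1) = x & ~2
→ 11110011100 = 1948

1948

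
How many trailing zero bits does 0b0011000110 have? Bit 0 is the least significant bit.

0b0011000110 = 11000110
Trailing zeros: 1, so the lowest set bit is bit 1 (value 2).

1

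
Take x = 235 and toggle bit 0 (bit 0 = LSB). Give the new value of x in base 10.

x = 000011101011
bit 0 is currently 1; toggle it via x ^ (1 << 0) = x ^ 1
→ 000011101010 = 234

234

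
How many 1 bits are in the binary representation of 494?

494 = 111101110
Count the 1s: 1 + 1 + 1 + 1 + 1 + 1 + 1 = 7

7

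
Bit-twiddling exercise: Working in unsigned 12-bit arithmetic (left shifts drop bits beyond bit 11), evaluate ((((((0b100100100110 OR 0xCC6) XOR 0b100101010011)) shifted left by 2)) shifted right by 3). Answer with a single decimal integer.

0b100100100110 = 100100100110
0xCC6 = 110011000110
→ OR → 110111100110 = 3558
0b100101010011 = 100101010011
→ XOR → 010010110101 = 1205
→ shifted left by 2 (mod 2^12) → 001011010100 = 724
→ shifted right by 3 → 000001011010 = 90

90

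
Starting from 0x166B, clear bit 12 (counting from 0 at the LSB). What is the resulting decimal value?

1643

x = 1011001101011
bit 12 is currently 1; clear it via x & ~(1 << 12) = x & ~4096
→ 0011001101011 = 1643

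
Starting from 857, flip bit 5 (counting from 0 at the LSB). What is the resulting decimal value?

889

x = 1101011001
bit 5 is currently 0; toggle it via x ^ (1 << 5) = x ^ 32
→ 1101111001 = 889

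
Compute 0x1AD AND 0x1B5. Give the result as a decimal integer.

0x1AD = 110101101
0x1B5 = 110110101
AND → 110100101 = 421

421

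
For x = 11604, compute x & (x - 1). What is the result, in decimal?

11600

x = 10110101010100 = 11604
x - 1 = 10110101010011
AND   = 10110101010000 = 11600
(x & (x - 1) clears the lowest set bit of x.)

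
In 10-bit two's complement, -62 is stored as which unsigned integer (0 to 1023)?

962

62 in 10 bits: 0000111110
Invert: 1111000001
Add 1:  1111000010 = 962
(Check: 2^10 - 62 = 1024 - 62 = 962.)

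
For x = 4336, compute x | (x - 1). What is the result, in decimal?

x = 1000011110000 = 4336
x - 1 = 1000011101111
OR    = 1000011111111 = 4351
(x | (x - 1) sets all bits below the lowest set bit.)

4351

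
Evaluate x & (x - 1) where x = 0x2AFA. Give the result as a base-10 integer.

11000

x = 10101011111010 = 11002
x - 1 = 10101011111001
AND   = 10101011111000 = 11000
(x & (x - 1) clears the lowest set bit of x.)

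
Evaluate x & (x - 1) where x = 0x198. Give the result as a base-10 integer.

x = 110011000 = 408
x - 1 = 110010111
AND   = 110010000 = 400
(x & (x - 1) clears the lowest set bit of x.)

400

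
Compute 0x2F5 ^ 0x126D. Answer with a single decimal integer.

4248

0x2F5 = 0001011110101
0x126D = 1001001101101
XOR → 1000010011000 = 4248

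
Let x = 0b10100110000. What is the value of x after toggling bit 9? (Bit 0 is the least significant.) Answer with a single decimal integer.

1840

x = 10100110000
bit 9 is currently 0; toggle it via x ^ (1 << 9) = x ^ 512
→ 11100110000 = 1840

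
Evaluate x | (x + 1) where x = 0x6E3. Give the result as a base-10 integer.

x = 11011100011 = 1763
x + 1 = 11011100100
OR    = 11011100111 = 1767
(x | (x + 1) sets the lowest cleared bit.)

1767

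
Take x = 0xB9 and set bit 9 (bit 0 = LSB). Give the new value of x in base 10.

697

x = 0010111001
bit 9 is currently 0; set it via x | (1 << 9) = x | 512
→ 1010111001 = 697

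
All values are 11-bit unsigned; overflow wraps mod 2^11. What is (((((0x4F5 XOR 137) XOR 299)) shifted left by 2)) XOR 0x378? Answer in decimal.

0x4F5 = 10011110101
137 = 00010001001
→ XOR → 10001111100 = 1148
299 = 00100101011
→ XOR → 10101010111 = 1367
→ shifted left by 2 (mod 2^11) → 10101011100 = 1372
0x378 = 01101111000
→ XOR → 11000100100 = 1572

1572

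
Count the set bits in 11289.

6

11289 = 10110000011001
Count the 1s: 1 + 1 + 1 + 1 + 1 + 1 = 6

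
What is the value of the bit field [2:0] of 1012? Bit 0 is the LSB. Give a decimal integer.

4

v = 1111110100
Shift right by 0: 1111110100
Mask low 3 bits: 100 = 4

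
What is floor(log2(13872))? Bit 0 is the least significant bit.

13872 = 11011000110000
The topmost 1 is at position 13 (since 2^13 = 8192 ≤ 13872 < 16384).

13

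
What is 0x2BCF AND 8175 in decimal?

0x2BCF = 10101111001111
8175 = 01111111101111
AND → 00101111001111 = 3023

3023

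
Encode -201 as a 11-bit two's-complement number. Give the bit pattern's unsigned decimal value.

1847

201 in 11 bits: 00011001001
Invert: 11100110110
Add 1:  11100110111 = 1847
(Check: 2^11 - 201 = 2048 - 201 = 1847.)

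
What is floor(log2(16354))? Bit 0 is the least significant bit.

13

16354 = 11111111100010
The topmost 1 is at position 13 (since 2^13 = 8192 ≤ 16354 < 16384).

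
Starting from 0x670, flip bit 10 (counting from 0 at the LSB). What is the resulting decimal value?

624

x = 011001110000
bit 10 is currently 1; toggle it via x ^ (1 << 10) = x ^ 1024
→ 001001110000 = 624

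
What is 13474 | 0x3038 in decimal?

13498

13474 = 11010010100010
0x3038 = 11000000111000
 OR → 11010010111010 = 13498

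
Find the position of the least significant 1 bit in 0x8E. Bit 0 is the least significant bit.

1

0x8E = 10001110
Trailing zeros: 1, so the lowest set bit is bit 1 (value 2).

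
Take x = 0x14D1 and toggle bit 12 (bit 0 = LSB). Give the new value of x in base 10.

x = 1010011010001
bit 12 is currently 1; toggle it via x ^ (1 << 12) = x ^ 4096
→ 0010011010001 = 1233

1233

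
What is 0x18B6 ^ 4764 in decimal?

0x18B6 = 1100010110110
4764 = 1001010011100
XOR → 0101000101010 = 2602

2602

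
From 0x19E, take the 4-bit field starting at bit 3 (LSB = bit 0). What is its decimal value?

3

v = 110011110
Shift right by 3: 110011
Mask low 4 bits: 0011 = 3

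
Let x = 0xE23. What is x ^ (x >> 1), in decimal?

2354

x = 111000100011 = 3619
x>>1 = 011100010001
XOR  = 100100110010 = 2354
(x ^ (x >> 1) gives the standard binary-reflected Gray code of x.)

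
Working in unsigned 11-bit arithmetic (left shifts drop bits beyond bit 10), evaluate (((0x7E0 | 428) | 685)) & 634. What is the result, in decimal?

616

0x7E0 = 11111100000
428 = 00110101100
→ | → 11111101100 = 2028
685 = 01010101101
→ | → 11111101101 = 2029
634 = 01001111010
→ & → 01001101000 = 616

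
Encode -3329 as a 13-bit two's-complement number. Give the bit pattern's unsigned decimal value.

3329 in 13 bits: 0110100000001
Invert: 1001011111110
Add 1:  1001011111111 = 4863
(Check: 2^13 - 3329 = 8192 - 3329 = 4863.)

4863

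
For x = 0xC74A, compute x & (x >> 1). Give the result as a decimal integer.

x = 1100011101001010 = 51018
x>>1 = 0110001110100101
AND  = 0100001100000000 = 17152
(x & (x >> 1) has a 1 wherever x has two consecutive 1 bits.)

17152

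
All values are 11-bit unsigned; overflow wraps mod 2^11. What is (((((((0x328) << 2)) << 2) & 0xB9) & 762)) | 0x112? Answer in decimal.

402

0x328 = 01100101000
→ << 2 (mod 2^11) → 10010100000 = 1184
→ << 2 (mod 2^11) → 01010000000 = 640
0xB9 = 00010111001
→ & → 00010000000 = 128
762 = 01011111010
→ & → 00010000000 = 128
0x112 = 00100010010
→ | → 00110010010 = 402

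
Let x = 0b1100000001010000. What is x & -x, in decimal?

x = 1100000001010000 = 49232
-x (two's complement) = …0011111110110000
AND   = 0000000000010000 = 16
(x & -x isolates the lowest set bit of x.)

16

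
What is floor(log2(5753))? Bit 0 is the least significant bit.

12

5753 = 1011001111001
The topmost 1 is at position 12 (since 2^12 = 4096 ≤ 5753 < 8192).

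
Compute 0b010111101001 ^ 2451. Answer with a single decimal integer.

3194

a = 010111101001
2451 = 100110010011
XOR → 110001111010 = 3194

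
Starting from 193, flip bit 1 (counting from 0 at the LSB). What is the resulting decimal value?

195

x = 11000001
bit 1 is currently 0; toggle it via x ^ (1 << 1) = x ^ 2
→ 11000011 = 195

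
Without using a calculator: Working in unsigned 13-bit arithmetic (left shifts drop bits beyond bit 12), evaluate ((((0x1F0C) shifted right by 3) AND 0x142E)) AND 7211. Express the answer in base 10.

32

0x1F0C = 1111100001100
→ shifted right by 3 → 0001111100001 = 993
0x142E = 1010000101110
→ AND → 0000000100000 = 32
7211 = 1110000101011
→ AND → 0000000100000 = 32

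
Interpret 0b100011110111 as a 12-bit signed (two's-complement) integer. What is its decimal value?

-1801

pattern = 100011110111 (MSB is 1 ⇒ negative)
Invert: 011100001000, add 1 → 011100001001 = 1801, so the value is -1801.
(Equivalently: 2295 - 2^12 = 2295 - 4096 = -1801.)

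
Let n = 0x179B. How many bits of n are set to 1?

9

0x179B = 1011110011011
Count the 1s: 1 + 1 + 1 + 1 + 1 + 1 + 1 + 1 + 1 = 9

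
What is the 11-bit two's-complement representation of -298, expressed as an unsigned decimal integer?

1750

298 in 11 bits: 00100101010
Invert: 11011010101
Add 1:  11011010110 = 1750
(Check: 2^11 - 298 = 2048 - 298 = 1750.)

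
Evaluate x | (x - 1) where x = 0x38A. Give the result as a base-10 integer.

907

x = 1110001010 = 906
x - 1 = 1110001001
OR    = 1110001011 = 907
(x | (x - 1) sets all bits below the lowest set bit.)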